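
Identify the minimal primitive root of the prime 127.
p - 1 = 126 has prime divisors 2, 3, 7. h is a primitive root mod 127 iff h^(126/q) ≢ 1 (mod 127) for each such q.
h = 2: 2^63 ≡ 1, 2^42 ≡ 1, 2^18 ≡ 16 (mod 127); 2^63 ≡ 1, so not a primitive root.
h = 3: 3^63 ≡ 126, 3^42 ≡ 107, 3^18 ≡ 4 (mod 127); none is 1, so 3 has order 126 and is a primitive root.
The smallest primitive root mod 127 is g = 3.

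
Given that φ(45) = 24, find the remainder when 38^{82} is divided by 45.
By Euler: 38^{24} ≡ 1 (mod 45) since gcd(38, 45) = 1. 82 = 3×24 + 10. So 38^{82} ≡ 38^{10} ≡ 34 (mod 45)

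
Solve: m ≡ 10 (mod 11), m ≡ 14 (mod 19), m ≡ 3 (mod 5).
M = 11 × 19 × 5 = 1045. M₁ = 95, y₁ ≡ 8 (mod 11). M₂ = 55, y₂ ≡ 9 (mod 19). M₃ = 209, y₃ ≡ 4 (mod 5). m = 10×95×8 + 14×55×9 + 3×209×4 ≡ 318 (mod 1045)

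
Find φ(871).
792

Prime factorization: 871 = 13 × 67
Using the formula φ(n) = n × Π(1 - 1/p) for each prime factor p:
φ(871) = 871 × (1 - 1/13) × (1 - 1/67)
φ(871) = 792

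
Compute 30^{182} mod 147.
18

Using successive squaring:
Binary expansion of 182: 10110110
Powers of 30 mod 147 (each is the square of the previous):
  30^1 ≡ 30 (mod 147)
  30^2 ≡ 30² = 900 ≡ 18 (mod 147)
  30^4 ≡ 18² = 324 ≡ 30 (mod 147)
  30^8 ≡ 30² = 900 ≡ 18 (mod 147)
  30^16 ≡ 18² = 324 ≡ 30 (mod 147)
  30^32 ≡ 30² = 900 ≡ 18 (mod 147)
  30^64 ≡ 18² = 324 ≡ 30 (mod 147)
  30^128 ≡ 30² = 900 ≡ 18 (mod 147)
182 = 128 + 32 + 16 + 4 + 2, so 30^182 = 30^128 × 30^32 × 30^16 × 30^4 × 30^2 ≡ 18 × 18 × 30 × 30 × 18 (mod 147)
Multiplying step by step:
  18 × 18 = 324 ≡ 30 (mod 147)
  30 × 30 = 900 ≡ 18 (mod 147)
  18 × 30 = 540 ≡ 99 (mod 147)
  99 × 18 = 1782 ≡ 18 (mod 147)
Result: 30^182 ≡ 18 (mod 147)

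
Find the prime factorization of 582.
2 × 3 × 97

Divide by primes starting from smallest:
582 ÷ 2 = 291
291 ÷ 3 = 97
97 ÷ 97 = 1

582 = 2 × 3 × 97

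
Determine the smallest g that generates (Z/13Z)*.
2

A primitive root g modulo p has order p-1 = 12
Prime divisors of 12: [2, 3]
g is a primitive root iff g^(12/q) ≢ 1 (mod 13) for each prime divisor q
Testing small values:
  g = 2: 2^6 ≡ 12, 2^4 ≡ 3 (mod 13) → none is 1, primitive root!
The smallest primitive root is 2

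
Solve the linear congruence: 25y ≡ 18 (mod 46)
32

Since gcd(25, 46) = 1 divides 18, a solution exists.
Multiply both sides by the inverse of 25 mod 46:
  25^(-1) mod 46 = 35
  x ≡ 35 × 18 ≡ 630 ≡ 32 (mod 46)
Verification: 25 × 32 = 800 = 17 × 46 + 18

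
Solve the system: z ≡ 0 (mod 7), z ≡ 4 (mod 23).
M = 7 × 23 = 161. M₁ = 23, y₁ ≡ 4 (mod 7). M₂ = 7, y₂ ≡ 10 (mod 23). z = 0×23×4 + 4×7×10 ≡ 119 (mod 161)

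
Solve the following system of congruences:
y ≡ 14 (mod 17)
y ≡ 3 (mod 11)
14

Using the Chinese Remainder Theorem:
M = product of moduli = 187
For equation 1: M_1 = 11, 11 ≡ 11 (mod 17), inverse of 11 mod 17 is 14 (check: 11 × 14 = 154 ≡ 1 (mod 17))
For equation 2: M_2 = 17, 17 ≡ 6 (mod 11), inverse of 17 mod 11 is 2 (check: 6 × 2 = 12 ≡ 1 (mod 11))
Combine: y ≡ Σ r_i×M_i×(M_i⁻¹ mod m_i) = 14×11×14 + 3×17×2 = 2156 + 102 = 2258
2258 mod 187 = 14
y ≡ 14 (mod 187)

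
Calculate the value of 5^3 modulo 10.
3 = 2 + 1 (binary 11). Repeated squaring mod 10: 5^1 ≡ 5; 5^2 ≡ 5² = 25 ≡ 5. Multiply: 5^3 = 5^2 × 5^1 ≡ 5 × 5 (mod 10): 5 × 5 = 25 ≡ 5. So 5^3 ≡ 5 (mod 10).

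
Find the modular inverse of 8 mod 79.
8^(-1) ≡ 10 (mod 79). Verification: 8 × 10 = 80 ≡ 1 (mod 79)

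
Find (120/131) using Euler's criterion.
(120/131) = 120^{65} mod 131 = -1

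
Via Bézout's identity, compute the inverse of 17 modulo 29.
Extended GCD: 17(12) + 29(-7) = 1. So 17^(-1) ≡ 12 ≡ 12 (mod 29). Verify: 17 × 12 = 204 ≡ 1 (mod 29)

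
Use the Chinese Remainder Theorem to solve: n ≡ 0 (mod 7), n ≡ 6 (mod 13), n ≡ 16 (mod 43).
3542

Using the Chinese Remainder Theorem:
M = product of moduli = 3913
For equation 1: M_1 = 559, 559 ≡ 6 (mod 7), inverse of 559 mod 7 is 6 (check: 6 × 6 = 36 ≡ 1 (mod 7))
For equation 2: M_2 = 301, 301 ≡ 2 (mod 13), inverse of 301 mod 13 is 7 (check: 2 × 7 = 14 ≡ 1 (mod 13))
For equation 3: M_3 = 91, 91 ≡ 5 (mod 43), inverse of 91 mod 43 is 26 (check: 5 × 26 = 130 ≡ 1 (mod 43))
Combine: n ≡ Σ r_i×M_i×(M_i⁻¹ mod m_i) = 0×559×6 + 6×301×7 + 16×91×26 = 0 + 12642 + 37856 = 50498
50498 mod 3913 = 3542
n ≡ 3542 (mod 3913)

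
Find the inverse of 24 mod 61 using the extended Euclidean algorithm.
Extended GCD: 24(28) + 61(-11) = 1. So 24^(-1) ≡ 28 ≡ 28 (mod 61). Verify: 24 × 28 = 672 ≡ 1 (mod 61)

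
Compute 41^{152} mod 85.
16

Using successive squaring:
Binary expansion of 152: 10011000
Powers of 41 mod 85 (each is the square of the previous):
  41^1 ≡ 41 (mod 85)
  41^2 ≡ 41² = 1681 ≡ 66 (mod 85)
  41^4 ≡ 66² = 4356 ≡ 21 (mod 85)
  41^8 ≡ 21² = 441 ≡ 16 (mod 85)
  41^16 ≡ 16² = 256 ≡ 1 (mod 85)
  41^32 ≡ 1² = 1 ≡ 1 (mod 85)
  41^64 ≡ 1² = 1 ≡ 1 (mod 85)
  41^128 ≡ 1² = 1 ≡ 1 (mod 85)
152 = 128 + 16 + 8, so 41^152 = 41^128 × 41^16 × 41^8 ≡ 1 × 1 × 16 (mod 85)
Multiplying step by step:
  1 × 1 = 1 ≡ 1 (mod 85)
  1 × 16 = 16 ≡ 16 (mod 85)
Result: 41^152 ≡ 16 (mod 85)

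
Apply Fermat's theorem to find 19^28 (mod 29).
By Fermat's Little Theorem, 19^{28} ≡ 1 (mod 29) since 29 is prime and gcd(19, 29) = 1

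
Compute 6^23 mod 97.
Using repeated squaring. 23 = 16 + 4 + 2 + 1 (binary 10111). Repeated squaring mod 97: 6^1 ≡ 6; 6^2 ≡ 6² = 36 ≡ 36; 6^4 ≡ 36² = 1296 ≡ 35; 6^8 ≡ 35² = 1225 ≡ 61; 6^16 ≡ 61² = 3721 ≡ 35. Multiply: 6^23 = 6^16 × 6^4 × 6^2 × 6^1 ≡ 35 × 35 × 36 × 6 (mod 97): 35 × 35 = 1225 ≡ 61; 61 × 36 = 2196 ≡ 62; 62 × 6 = 372 ≡ 81. So 6^23 ≡ 81 (mod 97).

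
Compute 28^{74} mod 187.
185

Using successive squaring:
Binary expansion of 74: 1001010
Powers of 28 mod 187 (each is the square of the previous):
  28^1 ≡ 28 (mod 187)
  28^2 ≡ 28² = 784 ≡ 36 (mod 187)
  28^4 ≡ 36² = 1296 ≡ 174 (mod 187)
  28^8 ≡ 174² = 30276 ≡ 169 (mod 187)
  28^16 ≡ 169² = 28561 ≡ 137 (mod 187)
  28^32 ≡ 137² = 18769 ≡ 69 (mod 187)
  28^64 ≡ 69² = 4761 ≡ 86 (mod 187)
74 = 64 + 8 + 2, so 28^74 = 28^64 × 28^8 × 28^2 ≡ 86 × 169 × 36 (mod 187)
Multiplying step by step:
  86 × 169 = 14534 ≡ 135 (mod 187)
  135 × 36 = 4860 ≡ 185 (mod 187)
Result: 28^74 ≡ 185 (mod 187)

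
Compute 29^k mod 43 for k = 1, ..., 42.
g^1, g^2, ..., g^{42} mod 43: {29, 24, 8, 17, 20, 21, 7, 31, 39, 13, 33, 11, 18, 6, 2, 15, 5, 16, 34, 40, 42, 14, 19, 35, 26, 23, 22, 36, 12, 4, 30, 10, 32, 25, 37, 41, 28, 38, 27, 9, 3, 1}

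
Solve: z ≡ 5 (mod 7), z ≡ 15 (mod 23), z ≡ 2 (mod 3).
M = 7 × 23 × 3 = 483. M₁ = 69, y₁ ≡ 6 (mod 7). M₂ = 21, y₂ ≡ 11 (mod 23). M₃ = 161, y₃ ≡ 2 (mod 3). z = 5×69×6 + 15×21×11 + 2×161×2 ≡ 383 (mod 483)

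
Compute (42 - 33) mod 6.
3

(42 - 33) = 9
9 mod 6 = 3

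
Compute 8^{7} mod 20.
12

Using successive squaring:
Binary expansion of 7: 111
Powers of 8 mod 20 (each is the square of the previous):
  8^1 ≡ 8 (mod 20)
  8^2 ≡ 8² = 64 ≡ 4 (mod 20)
  8^4 ≡ 4² = 16 ≡ 16 (mod 20)
7 = 4 + 2 + 1, so 8^7 = 8^4 × 8^2 × 8^1 ≡ 16 × 4 × 8 (mod 20)
Multiplying step by step:
  16 × 4 = 64 ≡ 4 (mod 20)
  4 × 8 = 32 ≡ 12 (mod 20)
Result: 8^7 ≡ 12 (mod 20)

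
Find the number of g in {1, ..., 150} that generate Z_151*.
Number of primitive roots mod 151 = φ(150) = 40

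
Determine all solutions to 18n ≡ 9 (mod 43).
22

Since gcd(18, 43) = 1 divides 9, a solution exists.
Multiply both sides by the inverse of 18 mod 43:
  18^(-1) mod 43 = 12
  x ≡ 12 × 9 ≡ 108 ≡ 22 (mod 43)
Verification: 18 × 22 = 396 = 9 × 43 + 9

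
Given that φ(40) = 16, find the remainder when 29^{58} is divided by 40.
By Euler: 29^{16} ≡ 1 (mod 40) since gcd(29, 40) = 1. 58 = 3×16 + 10. So 29^{58} ≡ 29^{10} ≡ 1 (mod 40)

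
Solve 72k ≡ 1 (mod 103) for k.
93

Using Extended Euclidean Algorithm:
gcd(72, 103) = 1
Bezout coefficients: 72 × -10 + 103 × 7 = 1
So 72 × -10 ≡ 1 (mod 103)
The inverse is -10 mod 103 = 93
Verification: 72 × 93 = 6696 = 65 × 103 + 1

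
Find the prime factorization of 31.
31

Divide by primes starting from smallest:
31 ÷ 31 = 1

31 = 31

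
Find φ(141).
92

Prime factorization: 141 = 3 × 47
Using the formula φ(n) = n × Π(1 - 1/p) for each prime factor p:
φ(141) = 141 × (1 - 1/3) × (1 - 1/47)
φ(141) = 92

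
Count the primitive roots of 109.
36

The number of primitive roots modulo p is φ(p-1) = φ(108)
φ(108) = 36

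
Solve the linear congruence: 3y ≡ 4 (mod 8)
4

Since gcd(3, 8) = 1 divides 4, a solution exists.
Multiply both sides by the inverse of 3 mod 8:
  3^(-1) mod 8 = 3
  x ≡ 3 × 4 ≡ 12 ≡ 4 (mod 8)
Verification: 3 × 4 = 12 = 1 × 8 + 4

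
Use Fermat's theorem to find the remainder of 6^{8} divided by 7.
1

By Fermat's Little Theorem, a^(p-1) ≡ 1 (mod p) for prime p and gcd(a, p) = 1
Here p = 7, so 6^6 ≡ 1 (mod 7)
We can reduce the exponent: 8 mod 6 = 2
So 6^8 ≡ 6^2 (mod 7)
Computing: 6^2 mod 7 = 1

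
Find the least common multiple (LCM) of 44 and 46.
1012

First find GCD(44, 46) using the Euclidean algorithm:
44 = 0 × 46 + 44
46 = 1 × 44 + 2
44 = 22 × 2 + 0
GCD(44, 46) = 2

LCM formula: LCM(a, b) = (a × b) / GCD(a, b)
LCM(44, 46) = (44 × 46) / 2
LCM(44, 46) = 2024 / 2
LCM(44, 46) = 1012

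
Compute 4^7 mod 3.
4 ≡ 1 (mod 3). 7 = 4 + 2 + 1 (binary 111). Repeated squaring mod 3: 1^1 ≡ 1; 1^2 ≡ 1² = 1 ≡ 1; 1^4 ≡ 1² = 1 ≡ 1. Multiply: 4^7 ≡ 1^4 × 1^2 × 1^1 ≡ 1 × 1 × 1 (mod 3): 1 × 1 = 1 ≡ 1; 1 × 1 = 1 ≡ 1. So 4^7 ≡ 1 (mod 3).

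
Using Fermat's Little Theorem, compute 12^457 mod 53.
By Fermat: 12^{52} ≡ 1 (mod 53). 457 ≡ 41 (mod 52). So 12^{457} ≡ 12^{41} ≡ 27 (mod 53)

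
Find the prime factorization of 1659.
3 × 7 × 79

Divide by primes starting from smallest:
1659 ÷ 3 = 553
553 ÷ 7 = 79
79 ÷ 79 = 1

1659 = 3 × 7 × 79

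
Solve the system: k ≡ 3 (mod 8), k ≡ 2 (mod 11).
M = 8 × 11 = 88. M₁ = 11, y₁ ≡ 3 (mod 8). M₂ = 8, y₂ ≡ 7 (mod 11). k = 3×11×3 + 2×8×7 ≡ 35 (mod 88)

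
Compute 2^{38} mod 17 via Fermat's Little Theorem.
13

By Fermat's Little Theorem, a^(p-1) ≡ 1 (mod p) for prime p and gcd(a, p) = 1
Here p = 17, so 2^16 ≡ 1 (mod 17)
We can reduce the exponent: 38 mod 16 = 6
So 2^38 ≡ 2^6 (mod 17)
Computing: 2^6 mod 17 = 13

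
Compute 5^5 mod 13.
5 = 4 + 1 (binary 101). Repeated squaring mod 13: 5^1 ≡ 5; 5^2 ≡ 5² = 25 ≡ 12; 5^4 ≡ 12² = 144 ≡ 1. Multiply: 5^5 = 5^4 × 5^1 ≡ 1 × 5 (mod 13): 1 × 5 = 5 ≡ 5. So 5^5 ≡ 5 (mod 13).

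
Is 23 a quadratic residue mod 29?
By Euler's criterion: 23^{14} ≡ 1 (mod 29). Since this equals 1, 23 is a QR.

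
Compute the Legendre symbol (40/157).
(40/157) = 40^{78} mod 157 = 1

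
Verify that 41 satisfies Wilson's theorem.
(40)! mod 41 = 40. Since this equals -1 (mod 41), Wilson confirms 41 is prime.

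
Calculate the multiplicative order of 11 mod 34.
Powers of 11 mod 34: 11^1≡11, 11^2≡19, 11^3≡5, 11^4≡21, 11^5≡27, 11^6≡25, 11^7≡3, 11^8≡33, 11^9≡23, 11^10≡15, 11^11≡29, 11^12≡13, 11^13≡7, 11^14≡9, 11^15≡31, 11^16≡1. Order = 16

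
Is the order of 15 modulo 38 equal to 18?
Yes, ord_38(15) = 18.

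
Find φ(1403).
1320

Prime factorization: 1403 = 23 × 61
Using the formula φ(n) = n × Π(1 - 1/p) for each prime factor p:
φ(1403) = 1403 × (1 - 1/23) × (1 - 1/61)
φ(1403) = 1320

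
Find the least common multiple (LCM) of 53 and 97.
5141

First find GCD(53, 97) using the Euclidean algorithm:
53 = 0 × 97 + 53
97 = 1 × 53 + 44
53 = 1 × 44 + 9
44 = 4 × 9 + 8
9 = 1 × 8 + 1
8 = 8 × 1 + 0
GCD(53, 97) = 1

LCM formula: LCM(a, b) = (a × b) / GCD(a, b)
LCM(53, 97) = (53 × 97) / 1
LCM(53, 97) = 5141 / 1
LCM(53, 97) = 5141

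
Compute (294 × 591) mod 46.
12

(294 × 591) = 173754
173754 mod 46 = 12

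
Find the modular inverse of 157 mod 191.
157^(-1) ≡ 73 (mod 191). Verification: 157 × 73 = 11461 ≡ 1 (mod 191)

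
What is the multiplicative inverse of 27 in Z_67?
27^(-1) ≡ 5 (mod 67). Verification: 27 × 5 = 135 ≡ 1 (mod 67)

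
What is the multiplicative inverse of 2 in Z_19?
10

Using Extended Euclidean Algorithm:
gcd(2, 19) = 1
Bezout coefficients: 2 × -9 + 19 × 1 = 1
So 2 × -9 ≡ 1 (mod 19)
The inverse is -9 mod 19 = 10
Verification: 2 × 10 = 20 = 1 × 19 + 1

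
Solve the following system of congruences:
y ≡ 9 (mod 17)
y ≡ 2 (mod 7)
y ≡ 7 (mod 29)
1080

Using the Chinese Remainder Theorem:
M = product of moduli = 3451
For equation 1: M_1 = 203, 203 ≡ 16 (mod 17), inverse of 203 mod 17 is 16 (check: 16 × 16 = 256 ≡ 1 (mod 17))
For equation 2: M_2 = 493, 493 ≡ 3 (mod 7), inverse of 493 mod 7 is 5 (check: 3 × 5 = 15 ≡ 1 (mod 7))
For equation 3: M_3 = 119, 119 ≡ 3 (mod 29), inverse of 119 mod 29 is 10 (check: 3 × 10 = 30 ≡ 1 (mod 29))
Combine: y ≡ Σ r_i×M_i×(M_i⁻¹ mod m_i) = 9×203×16 + 2×493×5 + 7×119×10 = 29232 + 4930 + 8330 = 42492
42492 mod 3451 = 1080
y ≡ 1080 (mod 3451)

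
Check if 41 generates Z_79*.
p - 1 = 78 has prime divisors 2, 3, 13. Check 41^(78/q) mod 79 for each: 41^(78/2) = 41^39 ≡ 78, 41^(78/3) = 41^26 ≡ 1, 41^(78/13) = 41^6 ≡ 62 (mod 79). Since 41^26 ≡ 1 (mod 79), the order of 41 divides 26 (in fact the order is 26) ≠ 78, so it is not a primitive root.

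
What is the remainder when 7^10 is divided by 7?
7 ≡ 0 (mod 7). 10 = 8 + 2 (binary 1010). Repeated squaring mod 7: 0^1 ≡ 0; 0^2 ≡ 0² = 0 ≡ 0; 0^4 ≡ 0² = 0 ≡ 0; 0^8 ≡ 0² = 0 ≡ 0. Multiply: 7^10 ≡ 0^8 × 0^2 ≡ 0 × 0 (mod 7): 0 × 0 = 0 ≡ 0. So 7^10 ≡ 0 (mod 7).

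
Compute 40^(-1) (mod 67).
62

Using Extended Euclidean Algorithm:
gcd(40, 67) = 1
Bezout coefficients: 40 × -5 + 67 × 3 = 1
So 40 × -5 ≡ 1 (mod 67)
The inverse is -5 mod 67 = 62
Verification: 40 × 62 = 2480 = 37 × 67 + 1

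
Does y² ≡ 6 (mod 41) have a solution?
By Euler's criterion: 6^{20} ≡ 40 (mod 41). Since this equals -1 (≡ 40), 6 is not a QR.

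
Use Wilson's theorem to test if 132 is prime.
(131)! mod 132 = 0. Since 0 ≢ -1 (mod 132), 132 is not prime.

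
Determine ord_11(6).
Powers of 6 mod 11: 6^1≡6, 6^2≡3, 6^3≡7, 6^4≡9, 6^5≡10, 6^6≡5, 6^7≡8, 6^8≡4, 6^9≡2, 6^10≡1. Order = 10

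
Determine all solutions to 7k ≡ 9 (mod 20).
7

Since gcd(7, 20) = 1 divides 9, a solution exists.
Multiply both sides by the inverse of 7 mod 20:
  7^(-1) mod 20 = 3
  x ≡ 3 × 9 ≡ 27 ≡ 7 (mod 20)
Verification: 7 × 7 = 49 = 2 × 20 + 9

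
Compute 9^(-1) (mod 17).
9^(-1) ≡ 2 (mod 17). Verification: 9 × 2 = 18 ≡ 1 (mod 17)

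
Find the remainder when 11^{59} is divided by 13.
By Fermat: 11^{12} ≡ 1 (mod 13). 59 = 4×12 + 11. So 11^{59} ≡ 11^{11} ≡ 6 (mod 13)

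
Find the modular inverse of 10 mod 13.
10^(-1) ≡ 4 (mod 13). Verification: 10 × 4 = 40 ≡ 1 (mod 13)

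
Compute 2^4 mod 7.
4 = 4 (binary 100). Repeated squaring mod 7: 2^1 ≡ 2; 2^2 ≡ 2² = 4 ≡ 4; 2^4 ≡ 4² = 16 ≡ 2. So 2^4 ≡ 2 (mod 7).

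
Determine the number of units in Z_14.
6

Prime factorization: 14 = 2 × 7
Using the formula φ(n) = n × Π(1 - 1/p) for each prime factor p:
φ(14) = 14 × (1 - 1/2) × (1 - 1/7)
φ(14) = 6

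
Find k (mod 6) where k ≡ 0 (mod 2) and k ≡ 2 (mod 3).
M = 2 × 3 = 6. M₁ = 3, y₁ ≡ 1 (mod 2). M₂ = 2, y₂ ≡ 2 (mod 3). k = 0×3×1 + 2×2×2 ≡ 2 (mod 6)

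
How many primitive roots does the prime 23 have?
Number of primitive roots mod 23 = φ(22) = 10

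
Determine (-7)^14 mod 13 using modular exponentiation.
Using Fermat: (-7)^{12} ≡ 1 (mod 13). 14 ≡ 2 (mod 12). So (-7)^{14} ≡ (-7)^{2} ≡ 10 (mod 13)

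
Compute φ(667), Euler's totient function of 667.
616

Prime factorization: 667 = 23 × 29
Using the formula φ(n) = n × Π(1 - 1/p) for each prime factor p:
φ(667) = 667 × (1 - 1/23) × (1 - 1/29)
φ(667) = 616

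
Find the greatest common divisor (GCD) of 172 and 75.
1

Using the Euclidean algorithm:
172 = 2 × 75 + 22
75 = 3 × 22 + 9
22 = 2 × 9 + 4
9 = 2 × 4 + 1
4 = 4 × 1 + 0

GCD(172, 75) = 1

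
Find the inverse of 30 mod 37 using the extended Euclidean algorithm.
Extended GCD: 30(-16) + 37(13) = 1. So 30^(-1) ≡ 21 ≡ 21 (mod 37). Verify: 30 × 21 = 630 ≡ 1 (mod 37)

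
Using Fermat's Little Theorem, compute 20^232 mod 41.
By Fermat: 20^{40} ≡ 1 (mod 41). 232 = 5×40 + 32. So 20^{232} ≡ 20^{32} ≡ 10 (mod 41)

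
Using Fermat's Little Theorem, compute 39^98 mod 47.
By Fermat: 39^{46} ≡ 1 (mod 47). 98 = 2×46 + 6. So 39^{98} ≡ 39^{6} ≡ 25 (mod 47)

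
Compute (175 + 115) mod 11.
4

(175 + 115) = 290
290 mod 11 = 4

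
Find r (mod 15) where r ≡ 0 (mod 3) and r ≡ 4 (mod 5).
M = 3 × 5 = 15. M₁ = 5, y₁ ≡ 2 (mod 3). M₂ = 3, y₂ ≡ 2 (mod 5). r = 0×5×2 + 4×3×2 ≡ 9 (mod 15)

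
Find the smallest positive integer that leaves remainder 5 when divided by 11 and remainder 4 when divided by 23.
M = 11 × 23 = 253. M₁ = 23, y₁ ≡ 1 (mod 11). M₂ = 11, y₂ ≡ 21 (mod 23). z = 5×23×1 + 4×11×21 ≡ 27 (mod 253). The smallest positive such number is 27.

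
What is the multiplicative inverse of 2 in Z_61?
31

Using Extended Euclidean Algorithm:
gcd(2, 61) = 1
Bezout coefficients: 2 × -30 + 61 × 1 = 1
So 2 × -30 ≡ 1 (mod 61)
The inverse is -30 mod 61 = 31
Verification: 2 × 31 = 62 = 1 × 61 + 1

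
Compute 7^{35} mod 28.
7

Using successive squaring:
Binary expansion of 35: 100011
Powers of 7 mod 28 (each is the square of the previous):
  7^1 ≡ 7 (mod 28)
  7^2 ≡ 7² = 49 ≡ 21 (mod 28)
  7^4 ≡ 21² = 441 ≡ 21 (mod 28)
  7^8 ≡ 21² = 441 ≡ 21 (mod 28)
  7^16 ≡ 21² = 441 ≡ 21 (mod 28)
  7^32 ≡ 21² = 441 ≡ 21 (mod 28)
35 = 32 + 2 + 1, so 7^35 = 7^32 × 7^2 × 7^1 ≡ 21 × 21 × 7 (mod 28)
Multiplying step by step:
  21 × 21 = 441 ≡ 21 (mod 28)
  21 × 7 = 147 ≡ 7 (mod 28)
Result: 7^35 ≡ 7 (mod 28)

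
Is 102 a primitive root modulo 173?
p - 1 = 172 has prime divisors 2, 43. Check 102^(172/q) mod 173 for each: 102^(172/2) = 102^86 ≡ 172, 102^(172/43) = 102^4 ≡ 57 (mod 173). None of these is 1, so 102 has order 172 = φ(173), so it is a primitive root mod 173.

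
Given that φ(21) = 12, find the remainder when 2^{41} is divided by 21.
By Euler: 2^{12} ≡ 1 (mod 21) since gcd(2, 21) = 1. 41 = 3×12 + 5. So 2^{41} ≡ 2^{5} ≡ 11 (mod 21)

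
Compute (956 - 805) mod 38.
37

(956 - 805) = 151
151 mod 38 = 37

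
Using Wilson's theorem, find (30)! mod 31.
By Wilson's theorem, (30)! ≡ -1 ≡ 30 (mod 31)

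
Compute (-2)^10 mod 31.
(-2) ≡ 29 (mod 31). 10 = 8 + 2 (binary 1010). Repeated squaring mod 31: 29^1 ≡ 29; 29^2 ≡ 29² = 841 ≡ 4; 29^4 ≡ 4² = 16 ≡ 16; 29^8 ≡ 16² = 256 ≡ 8. Multiply: (-2)^10 ≡ 29^8 × 29^2 ≡ 8 × 4 (mod 31): 8 × 4 = 32 ≡ 1. So (-2)^10 ≡ 1 (mod 31).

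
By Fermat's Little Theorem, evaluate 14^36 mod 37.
By Fermat's Little Theorem, 14^{36} ≡ 1 (mod 37) since 37 is prime and gcd(14, 37) = 1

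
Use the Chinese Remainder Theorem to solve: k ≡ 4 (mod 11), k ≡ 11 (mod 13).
37

Using the Chinese Remainder Theorem:
M = product of moduli = 143
For equation 1: M_1 = 13, 13 ≡ 2 (mod 11), inverse of 13 mod 11 is 6 (check: 2 × 6 = 12 ≡ 1 (mod 11))
For equation 2: M_2 = 11, 11 ≡ 11 (mod 13), inverse of 11 mod 13 is 6 (check: 11 × 6 = 66 ≡ 1 (mod 13))
Combine: k ≡ Σ r_i×M_i×(M_i⁻¹ mod m_i) = 4×13×6 + 11×11×6 = 312 + 726 = 1038
1038 mod 143 = 37
k ≡ 37 (mod 143)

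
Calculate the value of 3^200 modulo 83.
Using Fermat: 3^{82} ≡ 1 (mod 83). 200 ≡ 36 (mod 82). So 3^{200} ≡ 3^{36} ≡ 69 (mod 83)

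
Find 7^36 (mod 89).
Using repeated squaring. 36 = 32 + 4 (binary 100100). Repeated squaring mod 89: 7^1 ≡ 7; 7^2 ≡ 7² = 49 ≡ 49; 7^4 ≡ 49² = 2401 ≡ 87; 7^8 ≡ 87² = 7569 ≡ 4; 7^16 ≡ 4² = 16 ≡ 16; 7^32 ≡ 16² = 256 ≡ 78. Multiply: 7^36 = 7^32 × 7^4 ≡ 78 × 87 (mod 89): 78 × 87 = 6786 ≡ 22. So 7^36 ≡ 22 (mod 89).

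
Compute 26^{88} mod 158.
90

Using successive squaring:
Binary expansion of 88: 1011000
Powers of 26 mod 158 (each is the square of the previous):
  26^1 ≡ 26 (mod 158)
  26^2 ≡ 26² = 676 ≡ 44 (mod 158)
  26^4 ≡ 44² = 1936 ≡ 40 (mod 158)
  26^8 ≡ 40² = 1600 ≡ 20 (mod 158)
  26^16 ≡ 20² = 400 ≡ 84 (mod 158)
  26^32 ≡ 84² = 7056 ≡ 104 (mod 158)
  26^64 ≡ 104² = 10816 ≡ 72 (mod 158)
88 = 64 + 16 + 8, so 26^88 = 26^64 × 26^16 × 26^8 ≡ 72 × 84 × 20 (mod 158)
Multiplying step by step:
  72 × 84 = 6048 ≡ 44 (mod 158)
  44 × 20 = 880 ≡ 90 (mod 158)
Result: 26^88 ≡ 90 (mod 158)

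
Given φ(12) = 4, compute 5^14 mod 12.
By Euler: 5^{4} ≡ 1 (mod 12) since gcd(5, 12) = 1. 14 = 3×4 + 2. So 5^{14} ≡ 5^{2} ≡ 1 (mod 12)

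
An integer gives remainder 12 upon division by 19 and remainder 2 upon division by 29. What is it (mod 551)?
M = 19 × 29 = 551. M₁ = 29, y₁ ≡ 2 (mod 19). M₂ = 19, y₂ ≡ 26 (mod 29). t = 12×29×2 + 2×19×26 ≡ 31 (mod 551). The smallest positive such number is 31.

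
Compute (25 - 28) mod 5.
2

(25 - 28) = -3
-3 mod 5 = 2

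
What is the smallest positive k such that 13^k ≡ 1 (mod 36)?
Powers of 13 mod 36: 13^1≡13, 13^2≡25, 13^3≡1. Order = 3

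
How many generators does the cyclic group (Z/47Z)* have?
22

The number of primitive roots modulo p is φ(p-1) = φ(46)
φ(46) = 22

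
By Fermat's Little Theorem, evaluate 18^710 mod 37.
By Fermat: 18^{36} ≡ 1 (mod 37). 710 ≡ 26 (mod 36). So 18^{710} ≡ 18^{26} ≡ 25 (mod 37)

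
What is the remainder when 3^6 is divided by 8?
6 = 4 + 2 (binary 110). Repeated squaring mod 8: 3^1 ≡ 3; 3^2 ≡ 3² = 9 ≡ 1; 3^4 ≡ 1² = 1 ≡ 1. Multiply: 3^6 = 3^4 × 3^2 ≡ 1 × 1 (mod 8): 1 × 1 = 1 ≡ 1. So 3^6 ≡ 1 (mod 8).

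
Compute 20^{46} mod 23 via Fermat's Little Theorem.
9

By Fermat's Little Theorem, a^(p-1) ≡ 1 (mod p) for prime p and gcd(a, p) = 1
Here p = 23, so 20^22 ≡ 1 (mod 23)
We can reduce the exponent: 46 mod 22 = 2
So 20^46 ≡ 20^2 (mod 23)
Computing: 20^2 mod 23 = 9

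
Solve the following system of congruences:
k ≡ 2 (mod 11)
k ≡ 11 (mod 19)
68

Using the Chinese Remainder Theorem:
M = product of moduli = 209
For equation 1: M_1 = 19, 19 ≡ 8 (mod 11), inverse of 19 mod 11 is 7 (check: 8 × 7 = 56 ≡ 1 (mod 11))
For equation 2: M_2 = 11, 11 ≡ 11 (mod 19), inverse of 11 mod 19 is 7 (check: 11 × 7 = 77 ≡ 1 (mod 19))
Combine: k ≡ Σ r_i×M_i×(M_i⁻¹ mod m_i) = 2×19×7 + 11×11×7 = 266 + 847 = 1113
1113 mod 209 = 68
k ≡ 68 (mod 209)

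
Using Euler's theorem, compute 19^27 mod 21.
By Euler: 19^{12} ≡ 1 (mod 21) since gcd(19, 21) = 1. 27 = 2×12 + 3. So 19^{27} ≡ 19^{3} ≡ 13 (mod 21)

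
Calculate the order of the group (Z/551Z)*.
504

Prime factorization: 551 = 19 × 29
Using the formula φ(n) = n × Π(1 - 1/p) for each prime factor p:
φ(551) = 551 × (1 - 1/19) × (1 - 1/29)
φ(551) = 504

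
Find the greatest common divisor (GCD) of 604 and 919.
1

Using the Euclidean algorithm:
604 = 0 × 919 + 604
919 = 1 × 604 + 315
604 = 1 × 315 + 289
315 = 1 × 289 + 26
289 = 11 × 26 + 3
26 = 8 × 3 + 2
3 = 1 × 2 + 1
2 = 2 × 1 + 0

GCD(604, 919) = 1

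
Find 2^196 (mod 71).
Using Fermat: 2^{70} ≡ 1 (mod 71). 196 ≡ 56 (mod 70). So 2^{196} ≡ 2^{56} ≡ 25 (mod 71)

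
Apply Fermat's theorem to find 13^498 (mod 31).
By Fermat: 13^{30} ≡ 1 (mod 31). 498 ≡ 18 (mod 30). So 13^{498} ≡ 13^{18} ≡ 4 (mod 31)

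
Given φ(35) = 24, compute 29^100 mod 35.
By Euler: 29^{24} ≡ 1 (mod 35) since gcd(29, 35) = 1. 100 = 4×24 + 4. So 29^{100} ≡ 29^{4} ≡ 1 (mod 35)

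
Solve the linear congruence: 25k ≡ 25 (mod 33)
1

Since gcd(25, 33) = 1 divides 25, a solution exists.
Multiply both sides by the inverse of 25 mod 33:
  25^(-1) mod 33 = 4
  x ≡ 4 × 25 ≡ 100 ≡ 1 (mod 33)
Verification: 25 × 1 = 25 = 0 × 33 + 25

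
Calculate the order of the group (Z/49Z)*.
42

Prime factorization: 49 = 7^2
Using the formula φ(n) = n × Π(1 - 1/p) for each prime factor p:
φ(49) = 49 × (1 - 1/7)
φ(49) = 42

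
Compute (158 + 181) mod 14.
3

(158 + 181) = 339
339 mod 14 = 3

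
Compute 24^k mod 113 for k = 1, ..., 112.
g^1, g^2, ..., g^{112} mod 113: {24, 11, 38, 8, 79, 88, 78, 64, 67, 26, 59, 60, 84, 95, 20, 28, 107, 82, 47, 111, 65, 91, 37, 97, 68, 50, 70, 98, 92, 61, 108, 106, 58, 36, 73, 57, 12, 62, 19, 4, 96, 44, 39, 32, 90, 13, 86, 30, 42, 104, 10, 14, 110, 41, 80, 112, 89, 102, 75, 105, 34, 25, 35, 49, 46, 87, 54, 53, 29, 18, 93, 85, 6, 31, 66, 2, 48, 22, 76, 16, 45, 63, 43, 15, 21, 52, 5, 7, 55, 77, 40, 56, 101, 51, 94, 109, 17, 69, 74, 81, 23, 100, 27, 83, 71, 9, 103, 99, 3, 72, 33, 1}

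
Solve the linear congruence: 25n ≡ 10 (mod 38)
8

Since gcd(25, 38) = 1 divides 10, a solution exists.
Multiply both sides by the inverse of 25 mod 38:
  25^(-1) mod 38 = 35
  x ≡ 35 × 10 ≡ 350 ≡ 8 (mod 38)
Verification: 25 × 8 = 200 = 5 × 38 + 10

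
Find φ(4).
2

Prime factorization: 4 = 2^2
Using the formula φ(n) = n × Π(1 - 1/p) for each prime factor p:
φ(4) = 4 × (1 - 1/2)
φ(4) = 2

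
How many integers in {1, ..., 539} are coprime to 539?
420

Prime factorization: 539 = 7^2 × 11
Using the formula φ(n) = n × Π(1 - 1/p) for each prime factor p:
φ(539) = 539 × (1 - 1/7) × (1 - 1/11)
φ(539) = 420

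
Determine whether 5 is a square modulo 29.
By Euler's criterion: 5^{14} ≡ 1 (mod 29). Since this equals 1, 5 is a QR.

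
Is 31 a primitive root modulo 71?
Yes

To verify, check if 31^(70/q) ≢ 1 (mod 71) for each prime divisor q of 70
Divisors of 70 = 70: [1, 2, 5, 7, 10, 14, 35, 70]
  31^(70/2) = 31^35 ≡ 70 (mod 71)
  31^(70/5) = 31^14 ≡ 54 (mod 71)
  31^(70/7) = 31^10 ≡ 20 (mod 71)
Conclusion: 31 is a primitive root modulo 71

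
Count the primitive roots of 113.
48

The number of primitive roots modulo p is φ(p-1) = φ(112)
φ(112) = 48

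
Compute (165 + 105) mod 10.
0

(165 + 105) = 270
270 mod 10 = 0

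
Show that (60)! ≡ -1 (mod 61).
(60)! mod 61 = 60. Since this equals -1 (mod 61), Wilson confirms 61 is prime.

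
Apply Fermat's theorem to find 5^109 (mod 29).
By Fermat: 5^{28} ≡ 1 (mod 29). 109 = 3×28 + 25. So 5^{109} ≡ 5^{25} ≡ 13 (mod 29)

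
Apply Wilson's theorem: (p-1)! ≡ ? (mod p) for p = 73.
By Wilson's theorem, (72)! ≡ -1 ≡ 72 (mod 73)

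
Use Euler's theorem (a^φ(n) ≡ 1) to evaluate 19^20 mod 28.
By Euler: 19^{12} ≡ 1 (mod 28) since gcd(19, 28) = 1. 20 = 1×12 + 8. So 19^{20} ≡ 19^{8} ≡ 25 (mod 28)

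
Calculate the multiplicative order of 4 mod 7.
Powers of 4 mod 7: 4^1≡4, 4^2≡2, 4^3≡1. Order = 3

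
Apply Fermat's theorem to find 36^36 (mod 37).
By Fermat's Little Theorem, 36^{36} ≡ 1 (mod 37) since 37 is prime and gcd(36, 37) = 1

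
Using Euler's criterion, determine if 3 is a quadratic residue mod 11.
By Euler's criterion: 3^{5} ≡ 1 (mod 11). Since this equals 1, 3 is a QR.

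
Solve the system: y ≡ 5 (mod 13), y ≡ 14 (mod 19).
M = 13 × 19 = 247. M₁ = 19, y₁ ≡ 11 (mod 13). M₂ = 13, y₂ ≡ 3 (mod 19). y = 5×19×11 + 14×13×3 ≡ 109 (mod 247)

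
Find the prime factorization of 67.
67

Divide by primes starting from smallest:
67 ÷ 67 = 1

67 = 67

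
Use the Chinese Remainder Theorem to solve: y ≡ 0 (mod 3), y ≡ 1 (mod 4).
M = 3 × 4 = 12. M₁ = 4, y₁ ≡ 1 (mod 3). M₂ = 3, y₂ ≡ 3 (mod 4). y = 0×4×1 + 1×3×3 ≡ 9 (mod 12)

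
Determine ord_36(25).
Powers of 25 mod 36: 25^1≡25, 25^2≡13, 25^3≡1. Order = 3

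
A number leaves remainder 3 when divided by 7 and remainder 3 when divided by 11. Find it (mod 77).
M = 7 × 11 = 77. M₁ = 11, y₁ ≡ 2 (mod 7). M₂ = 7, y₂ ≡ 8 (mod 11). k = 3×11×2 + 3×7×8 ≡ 3 (mod 77)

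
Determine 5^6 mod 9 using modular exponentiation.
6 = 4 + 2 (binary 110). Repeated squaring mod 9: 5^1 ≡ 5; 5^2 ≡ 5² = 25 ≡ 7; 5^4 ≡ 7² = 49 ≡ 4. Multiply: 5^6 = 5^4 × 5^2 ≡ 4 × 7 (mod 9): 4 × 7 = 28 ≡ 1. So 5^6 ≡ 1 (mod 9).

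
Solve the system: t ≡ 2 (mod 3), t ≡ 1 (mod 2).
M = 3 × 2 = 6. M₁ = 2, y₁ ≡ 2 (mod 3). M₂ = 3, y₂ ≡ 1 (mod 2). t = 2×2×2 + 1×3×1 ≡ 5 (mod 6)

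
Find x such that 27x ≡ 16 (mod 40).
8

Since gcd(27, 40) = 1 divides 16, a solution exists.
Multiply both sides by the inverse of 27 mod 40:
  27^(-1) mod 40 = 3
  x ≡ 3 × 16 ≡ 48 ≡ 8 (mod 40)
Verification: 27 × 8 = 216 = 5 × 40 + 16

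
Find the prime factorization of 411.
3 × 137

Divide by primes starting from smallest:
411 ÷ 3 = 137
137 ÷ 137 = 1

411 = 3 × 137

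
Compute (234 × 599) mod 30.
6

(234 × 599) = 140166
140166 mod 30 = 6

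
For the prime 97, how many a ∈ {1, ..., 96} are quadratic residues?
For prime 97, there are (p-1)/2 = (97-1)/2 = 48 quadratic residues (excluding 0).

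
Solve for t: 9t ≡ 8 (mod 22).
18

Since gcd(9, 22) = 1 divides 8, a solution exists.
Multiply both sides by the inverse of 9 mod 22:
  9^(-1) mod 22 = 5
  x ≡ 5 × 8 ≡ 40 ≡ 18 (mod 22)
Verification: 9 × 18 = 162 = 7 × 22 + 8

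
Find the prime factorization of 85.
5 × 17

Divide by primes starting from smallest:
85 ÷ 5 = 17
17 ÷ 17 = 1

85 = 5 × 17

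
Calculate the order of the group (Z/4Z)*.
2

Prime factorization: 4 = 2^2
Using the formula φ(n) = n × Π(1 - 1/p) for each prime factor p:
φ(4) = 4 × (1 - 1/2)
φ(4) = 2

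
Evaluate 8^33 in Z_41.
Using repeated squaring. 33 = 32 + 1 (binary 100001). Repeated squaring mod 41: 8^1 ≡ 8; 8^2 ≡ 8² = 64 ≡ 23; 8^4 ≡ 23² = 529 ≡ 37; 8^8 ≡ 37² = 1369 ≡ 16; 8^16 ≡ 16² = 256 ≡ 10; 8^32 ≡ 10² = 100 ≡ 18. Multiply: 8^33 = 8^32 × 8^1 ≡ 18 × 8 (mod 41): 18 × 8 = 144 ≡ 21. So 8^33 ≡ 21 (mod 41).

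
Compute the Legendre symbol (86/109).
(86/109) = 86^{54} mod 109 = -1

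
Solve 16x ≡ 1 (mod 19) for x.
6

Using Extended Euclidean Algorithm:
gcd(16, 19) = 1
Bezout coefficients: 16 × 6 + 19 × -5 = 1
So 16 × 6 ≡ 1 (mod 19)
The inverse is 6 mod 19 = 6
Verification: 16 × 6 = 96 = 5 × 19 + 1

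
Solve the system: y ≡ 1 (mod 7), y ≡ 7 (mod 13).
M = 7 × 13 = 91. M₁ = 13, y₁ ≡ 6 (mod 7). M₂ = 7, y₂ ≡ 2 (mod 13). y = 1×13×6 + 7×7×2 ≡ 85 (mod 91)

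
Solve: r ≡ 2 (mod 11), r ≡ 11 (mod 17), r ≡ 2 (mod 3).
M = 11 × 17 × 3 = 561. M₁ = 51, y₁ ≡ 8 (mod 11). M₂ = 33, y₂ ≡ 16 (mod 17). M₃ = 187, y₃ ≡ 1 (mod 3). r = 2×51×8 + 11×33×16 + 2×187×1 ≡ 266 (mod 561)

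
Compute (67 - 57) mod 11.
10

(67 - 57) = 10
10 mod 11 = 10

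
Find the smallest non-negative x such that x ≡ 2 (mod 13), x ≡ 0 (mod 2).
2

Using the Chinese Remainder Theorem:
M = product of moduli = 26
For equation 1: M_1 = 2, 2 ≡ 2 (mod 13), inverse of 2 mod 13 is 7 (check: 2 × 7 = 14 ≡ 1 (mod 13))
For equation 2: M_2 = 13, 13 ≡ 1 (mod 2), inverse of 13 mod 2 is 1 (check: 1 × 1 = 1 ≡ 1 (mod 2))
Combine: x ≡ Σ r_i×M_i×(M_i⁻¹ mod m_i) = 2×2×7 + 0×13×1 = 28 + 0 = 28
28 mod 26 = 2
x ≡ 2 (mod 26)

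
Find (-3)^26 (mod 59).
Using repeated squaring. (-3) ≡ 56 (mod 59). 26 = 16 + 8 + 2 (binary 11010). Repeated squaring mod 59: 56^1 ≡ 56; 56^2 ≡ 56² = 3136 ≡ 9; 56^4 ≡ 9² = 81 ≡ 22; 56^8 ≡ 22² = 484 ≡ 12; 56^16 ≡ 12² = 144 ≡ 26. Multiply: (-3)^26 ≡ 56^16 × 56^8 × 56^2 ≡ 26 × 12 × 9 (mod 59): 26 × 12 = 312 ≡ 17; 17 × 9 = 153 ≡ 35. So (-3)^26 ≡ 35 (mod 59).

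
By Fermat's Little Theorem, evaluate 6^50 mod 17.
By Fermat: 6^{16} ≡ 1 (mod 17). 50 = 3×16 + 2. So 6^{50} ≡ 6^{2} ≡ 2 (mod 17)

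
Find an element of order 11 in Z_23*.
2 has order 11 mod 23 since 2^{11} ≡ 1 (mod 23) and no smaller power works.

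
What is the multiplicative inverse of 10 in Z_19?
2

Using Extended Euclidean Algorithm:
gcd(10, 19) = 1
Bezout coefficients: 10 × 2 + 19 × -1 = 1
So 10 × 2 ≡ 1 (mod 19)
The inverse is 2 mod 19 = 2
Verification: 10 × 2 = 20 = 1 × 19 + 1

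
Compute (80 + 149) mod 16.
5

(80 + 149) = 229
229 mod 16 = 5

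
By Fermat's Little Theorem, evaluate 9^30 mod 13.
By Fermat: 9^{12} ≡ 1 (mod 13). 30 = 2×12 + 6. So 9^{30} ≡ 9^{6} ≡ 1 (mod 13)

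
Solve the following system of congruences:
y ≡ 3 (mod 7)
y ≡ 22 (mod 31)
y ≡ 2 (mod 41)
7710

Using the Chinese Remainder Theorem:
M = product of moduli = 8897
For equation 1: M_1 = 1271, 1271 ≡ 4 (mod 7), inverse of 1271 mod 7 is 2 (check: 4 × 2 = 8 ≡ 1 (mod 7))
For equation 2: M_2 = 287, 287 ≡ 8 (mod 31), inverse of 287 mod 31 is 4 (check: 8 × 4 = 32 ≡ 1 (mod 31))
For equation 3: M_3 = 217, 217 ≡ 12 (mod 41), inverse of 217 mod 41 is 24 (check: 12 × 24 = 288 ≡ 1 (mod 41))
Combine: y ≡ Σ r_i×M_i×(M_i⁻¹ mod m_i) = 3×1271×2 + 22×287×4 + 2×217×24 = 7626 + 25256 + 10416 = 43298
43298 mod 8897 = 7710
y ≡ 7710 (mod 8897)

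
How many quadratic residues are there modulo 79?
For prime 79, there are (p-1)/2 = (79-1)/2 = 39 quadratic residues (excluding 0).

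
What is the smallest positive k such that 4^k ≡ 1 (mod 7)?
Powers of 4 mod 7: 4^1≡4, 4^2≡2, 4^3≡1. Order = 3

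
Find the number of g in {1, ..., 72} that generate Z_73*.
Number of primitive roots mod 73 = φ(72) = 24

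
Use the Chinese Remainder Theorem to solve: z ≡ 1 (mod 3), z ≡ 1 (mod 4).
M = 3 × 4 = 12. M₁ = 4, y₁ ≡ 1 (mod 3). M₂ = 3, y₂ ≡ 3 (mod 4). z = 1×4×1 + 1×3×3 ≡ 1 (mod 12)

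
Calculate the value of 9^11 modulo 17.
Using repeated squaring. 11 = 8 + 2 + 1 (binary 1011). Repeated squaring mod 17: 9^1 ≡ 9; 9^2 ≡ 9² = 81 ≡ 13; 9^4 ≡ 13² = 169 ≡ 16; 9^8 ≡ 16² = 256 ≡ 1. Multiply: 9^11 = 9^8 × 9^2 × 9^1 ≡ 1 × 13 × 9 (mod 17): 1 × 13 = 13 ≡ 13; 13 × 9 = 117 ≡ 15. So 9^11 ≡ 15 (mod 17).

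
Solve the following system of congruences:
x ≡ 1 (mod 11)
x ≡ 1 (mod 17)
1

Using the Chinese Remainder Theorem:
M = product of moduli = 187
For equation 1: M_1 = 17, 17 ≡ 6 (mod 11), inverse of 17 mod 11 is 2 (check: 6 × 2 = 12 ≡ 1 (mod 11))
For equation 2: M_2 = 11, 11 ≡ 11 (mod 17), inverse of 11 mod 17 is 14 (check: 11 × 14 = 154 ≡ 1 (mod 17))
Combine: x ≡ Σ r_i×M_i×(M_i⁻¹ mod m_i) = 1×17×2 + 1×11×14 = 34 + 154 = 188
188 mod 187 = 1
x ≡ 1 (mod 187)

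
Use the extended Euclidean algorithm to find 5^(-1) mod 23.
Extended GCD: 5(-9) + 23(2) = 1. So 5^(-1) ≡ 14 ≡ 14 (mod 23). Verify: 5 × 14 = 70 ≡ 1 (mod 23)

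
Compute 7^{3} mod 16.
7

Using successive squaring:
Binary expansion of 3: 11
Powers of 7 mod 16 (each is the square of the previous):
  7^1 ≡ 7 (mod 16)
  7^2 ≡ 7² = 49 ≡ 1 (mod 16)
3 = 2 + 1, so 7^3 = 7^2 × 7^1 ≡ 1 × 7 (mod 16)
Multiplying step by step:
  1 × 7 = 7 ≡ 7 (mod 16)
Result: 7^3 ≡ 7 (mod 16)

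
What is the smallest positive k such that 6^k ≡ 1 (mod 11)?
Powers of 6 mod 11: 6^1≡6, 6^2≡3, 6^3≡7, 6^4≡9, 6^5≡10, 6^6≡5, 6^7≡8, 6^8≡4, 6^9≡2, 6^10≡1. Order = 10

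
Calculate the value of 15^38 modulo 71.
Using repeated squaring. 38 = 32 + 4 + 2 (binary 100110). Repeated squaring mod 71: 15^1 ≡ 15; 15^2 ≡ 15² = 225 ≡ 12; 15^4 ≡ 12² = 144 ≡ 2; 15^8 ≡ 2² = 4 ≡ 4; 15^16 ≡ 4² = 16 ≡ 16; 15^32 ≡ 16² = 256 ≡ 43. Multiply: 15^38 = 15^32 × 15^4 × 15^2 ≡ 43 × 2 × 12 (mod 71): 43 × 2 = 86 ≡ 15; 15 × 12 = 180 ≡ 38. So 15^38 ≡ 38 (mod 71).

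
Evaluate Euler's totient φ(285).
144

Prime factorization: 285 = 3 × 5 × 19
Using the formula φ(n) = n × Π(1 - 1/p) for each prime factor p:
φ(285) = 285 × (1 - 1/3) × (1 - 1/5) × (1 - 1/19)
φ(285) = 144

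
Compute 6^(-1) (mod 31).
6^(-1) ≡ 26 (mod 31). Verification: 6 × 26 = 156 ≡ 1 (mod 31)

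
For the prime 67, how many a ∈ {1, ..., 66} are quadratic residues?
For prime 67, there are (p-1)/2 = (67-1)/2 = 33 quadratic residues (excluding 0).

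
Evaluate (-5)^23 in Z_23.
Using Fermat: (-5)^{22} ≡ 1 (mod 23). 23 ≡ 1 (mod 22). So (-5)^{23} ≡ (-5)^{1} ≡ 18 (mod 23)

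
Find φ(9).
6

Prime factorization: 9 = 3^2
Using the formula φ(n) = n × Π(1 - 1/p) for each prime factor p:
φ(9) = 9 × (1 - 1/3)
φ(9) = 6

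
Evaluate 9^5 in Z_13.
5 = 4 + 1 (binary 101). Repeated squaring mod 13: 9^1 ≡ 9; 9^2 ≡ 9² = 81 ≡ 3; 9^4 ≡ 3² = 9 ≡ 9. Multiply: 9^5 = 9^4 × 9^1 ≡ 9 × 9 (mod 13): 9 × 9 = 81 ≡ 3. So 9^5 ≡ 3 (mod 13).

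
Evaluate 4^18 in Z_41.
Using repeated squaring. 18 = 16 + 2 (binary 10010). Repeated squaring mod 41: 4^1 ≡ 4; 4^2 ≡ 4² = 16 ≡ 16; 4^4 ≡ 16² = 256 ≡ 10; 4^8 ≡ 10² = 100 ≡ 18; 4^16 ≡ 18² = 324 ≡ 37. Multiply: 4^18 = 4^16 × 4^2 ≡ 37 × 16 (mod 41): 37 × 16 = 592 ≡ 18. So 4^18 ≡ 18 (mod 41).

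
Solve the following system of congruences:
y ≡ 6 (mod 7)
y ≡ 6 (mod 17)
6

Using the Chinese Remainder Theorem:
M = product of moduli = 119
For equation 1: M_1 = 17, 17 ≡ 3 (mod 7), inverse of 17 mod 7 is 5 (check: 3 × 5 = 15 ≡ 1 (mod 7))
For equation 2: M_2 = 7, 7 ≡ 7 (mod 17), inverse of 7 mod 17 is 5 (check: 7 × 5 = 35 ≡ 1 (mod 17))
Combine: y ≡ Σ r_i×M_i×(M_i⁻¹ mod m_i) = 6×17×5 + 6×7×5 = 510 + 210 = 720
720 mod 119 = 6
y ≡ 6 (mod 119)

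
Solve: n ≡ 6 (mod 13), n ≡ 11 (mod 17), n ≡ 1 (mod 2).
M = 13 × 17 × 2 = 442. M₁ = 34, y₁ ≡ 5 (mod 13). M₂ = 26, y₂ ≡ 2 (mod 17). M₃ = 221, y₃ ≡ 1 (mod 2). n = 6×34×5 + 11×26×2 + 1×221×1 ≡ 45 (mod 442)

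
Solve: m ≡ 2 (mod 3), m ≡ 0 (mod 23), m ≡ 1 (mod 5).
M = 3 × 23 × 5 = 345. M₁ = 115, y₁ ≡ 1 (mod 3). M₂ = 15, y₂ ≡ 20 (mod 23). M₃ = 69, y₃ ≡ 4 (mod 5). m = 2×115×1 + 0×15×20 + 1×69×4 ≡ 161 (mod 345)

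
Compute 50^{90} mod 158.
100

Using successive squaring:
Binary expansion of 90: 1011010
Powers of 50 mod 158 (each is the square of the previous):
  50^1 ≡ 50 (mod 158)
  50^2 ≡ 50² = 2500 ≡ 130 (mod 158)
  50^4 ≡ 130² = 16900 ≡ 152 (mod 158)
  50^8 ≡ 152² = 23104 ≡ 36 (mod 158)
  50^16 ≡ 36² = 1296 ≡ 32 (mod 158)
  50^32 ≡ 32² = 1024 ≡ 76 (mod 158)
  50^64 ≡ 76² = 5776 ≡ 88 (mod 158)
90 = 64 + 16 + 8 + 2, so 50^90 = 50^64 × 50^16 × 50^8 × 50^2 ≡ 88 × 32 × 36 × 130 (mod 158)
Multiplying step by step:
  88 × 32 = 2816 ≡ 130 (mod 158)
  130 × 36 = 4680 ≡ 98 (mod 158)
  98 × 130 = 12740 ≡ 100 (mod 158)
Result: 50^90 ≡ 100 (mod 158)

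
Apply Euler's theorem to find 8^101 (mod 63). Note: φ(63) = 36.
By Euler: 8^{36} ≡ 1 (mod 63) since gcd(8, 63) = 1. 101 = 2×36 + 29. So 8^{101} ≡ 8^{29} ≡ 8 (mod 63)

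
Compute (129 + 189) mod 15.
3

(129 + 189) = 318
318 mod 15 = 3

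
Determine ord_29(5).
Powers of 5 mod 29: 5^1≡5, 5^2≡25, 5^3≡9, 5^4≡16, 5^5≡22, 5^6≡23, 5^7≡28, 5^8≡24, 5^9≡4, 5^10≡20, 5^11≡13, 5^12≡7, 5^13≡6, 5^14≡1. Order = 14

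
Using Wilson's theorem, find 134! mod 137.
(136)! = (134)! × (135) × (136) ≡ -1 (mod 137). So (134)! ≡ -1 × [(136)(135)]^(-1) ≡ 68 (mod 137)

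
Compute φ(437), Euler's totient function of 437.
396

Prime factorization: 437 = 19 × 23
Using the formula φ(n) = n × Π(1 - 1/p) for each prime factor p:
φ(437) = 437 × (1 - 1/19) × (1 - 1/23)
φ(437) = 396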